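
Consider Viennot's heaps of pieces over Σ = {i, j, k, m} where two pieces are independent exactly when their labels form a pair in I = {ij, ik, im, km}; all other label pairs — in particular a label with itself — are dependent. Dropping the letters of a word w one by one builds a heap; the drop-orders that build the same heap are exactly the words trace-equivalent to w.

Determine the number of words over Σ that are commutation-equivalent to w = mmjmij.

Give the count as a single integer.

6

piece 0:m — minimal
piece 1:m rests on {0:m}
piece 2:j rests on {1:m}
piece 3:m rests on {2:j}
piece 4:i — minimal
piece 5:j rests on {3:m}
minimal pieces: {0:m, 4:i}
ways to finish when only these pieces remain (= sum over removing one remaining piece with nothing left below it):
  1 left: {4}→1  {5}→1
  2 left: {3,5}→1  {4,5}→2
  3 left: {2,3,5}→1  {3,4,5}→3
  4 left: {1,2,3,5}→1  {2,3,4,5}→4
  placing 0:m first → 5 extensions
  placing 4:i first → 1 extensions
total linear extensions = 6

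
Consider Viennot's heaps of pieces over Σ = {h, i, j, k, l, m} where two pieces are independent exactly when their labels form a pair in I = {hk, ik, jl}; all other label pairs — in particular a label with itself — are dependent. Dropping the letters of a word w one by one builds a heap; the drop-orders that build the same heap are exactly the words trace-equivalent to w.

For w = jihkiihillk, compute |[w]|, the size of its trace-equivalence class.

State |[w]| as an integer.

drop 0:j onto floor
drop 1:i onto {0:j}
drop 2:h onto {1:i}
drop 3:k onto {0:j}
drop 4:i onto {2:h}
drop 5:i onto {4:i}
drop 6:h onto {5:i}
drop 7:i onto {6:h}
drop 8:l onto {3:k, 7:i}
drop 9:l onto {8:l}
drop 10:k onto {9:l}
ground layer = {0:j}
drop-orders for the pieces not yet dropped (sum over which currently-grounded one goes next):
  1 to go: {10} 1
  2 to go: {9,10} 1
  3 to go: {8,9,10} 1
  4 to go: {3,8,9,10} 1  {7,8,9,10} 1
  5 to go: {3,7,8,9,10} 2  {6,7,8,9,10} 1
  6 to go: {3,6,7,8,9,10} 3  {5,6,7,8,9,10} 1
  7 to go: {3,5,6,7,8,9,10} 4  {4,5,6,7,8,9,10} 1
  8 to go: {2,4,5,6,7,8,9,10} 1  {3,4,5,6,7,8,9,10} 5
  9 to go: {1,2,4,5,6,7,8,9,10} 1  {2,3,4,5,6,7,8,9,10} 6
  if 0:j drops first: 7 orders

7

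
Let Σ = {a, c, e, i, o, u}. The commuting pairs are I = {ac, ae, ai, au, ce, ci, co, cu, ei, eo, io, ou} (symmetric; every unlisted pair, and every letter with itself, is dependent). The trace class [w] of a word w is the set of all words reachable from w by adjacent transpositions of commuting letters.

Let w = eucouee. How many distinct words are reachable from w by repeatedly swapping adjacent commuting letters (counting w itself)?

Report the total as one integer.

0(e) covers ∅
1(u) covers 0:e
2(c) covers ∅
3(o) covers ∅
4(u) covers 1:u
5(e) covers 4:u
6(e) covers 5:e
floor of heap: 0:e, 2:c, 3:o
completions by unplaced set U, small U first (add the entries for U minus each lowest piece of U):
  |U|=1: {2}:1  {3}:1  {6}:1
  |U|=2: {2,3}:2  {2,6}:2  {3,6}:2  {5,6}:1
  |U|=3: {2,3,6}:6  {2,5,6}:3  {3,5,6}:3  {4,5,6}:1
  |U|=4: {1,4,5,6}:1  {2,3,5,6}:12  {2,4,5,6}:4  {3,4,5,6}:4
  |U|=5: {0,1,4,5,6}:1  {1,2,4,5,6}:5  {1,3,4,5,6}:5  {2,3,4,5,6}:20
  start at 0(e): 30
  start at 2(c): 6
  start at 3(o): 6
sum over floor = 42

42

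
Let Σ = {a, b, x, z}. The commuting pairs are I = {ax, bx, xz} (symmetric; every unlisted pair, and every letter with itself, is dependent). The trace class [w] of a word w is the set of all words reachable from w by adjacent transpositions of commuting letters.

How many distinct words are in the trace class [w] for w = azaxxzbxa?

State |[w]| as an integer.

84

drop 0:a onto floor
drop 1:z onto {0:a}
drop 2:a onto {1:z}
drop 3:x onto floor
drop 4:x onto {3:x}
drop 5:z onto {2:a}
drop 6:b onto {5:z}
drop 7:x onto {4:x}
drop 8:a onto {6:b}
ground layer = {0:a, 3:x}
drop-orders for the pieces not yet dropped (sum over which currently-grounded one goes next):
  1 to go: {7} 1  {8} 1
  2 to go: {4,7} 1  {6,8} 1  {7,8} 2
  3 to go: {3,4,7} 1  {4,7,8} 3  {5,6,8} 1  {6,7,8} 3
  4 to go: {2,5,6,8} 1  {3,4,7,8} 4  {4,6,7,8} 6  {5,6,7,8} 4
  5 to go: {1,2,5,6,8} 1  {2,5,6,7,8} 5  {3,4,6,7,8} 10  {4,5,6,7,8} 10
  6 to go: {0,1,2,5,6,8} 1  {1,2,5,6,7,8} 6  {2,4,5,6,7,8} 15  {3,4,5,6,7,8} 20
  7 to go: {0,1,2,5,6,7,8} 7  {1,2,4,5,6,7,8} 21  {2,3,4,5,6,7,8} 35
  if 0:a drops first: 56 orders
  if 3:x drops first: 28 orders
heap linearizations: 84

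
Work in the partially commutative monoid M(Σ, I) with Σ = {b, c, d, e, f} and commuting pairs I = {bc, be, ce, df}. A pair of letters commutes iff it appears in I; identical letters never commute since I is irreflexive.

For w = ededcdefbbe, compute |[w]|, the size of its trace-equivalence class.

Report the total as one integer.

piece 0:e — minimal
piece 1:d rests on {0:e}
piece 2:e rests on {1:d}
piece 3:d rests on {2:e}
piece 4:c rests on {3:d}
piece 5:d rests on {4:c}
piece 6:e rests on {5:d}
piece 7:f rests on {6:e}
piece 8:b rests on {7:f}
piece 9:b rests on {8:b}
piece 10:e rests on {7:f}
minimal pieces: {0:e}
ways to finish when only these pieces remain (= sum over removing one remaining piece with nothing left below it):
  1 left: {9}→1  {10}→1
  2 left: {8,9}→1  {9,10}→2
  3 left: {8,9,10}→3
  4 left: {7,8,9,10}→3
  5 left: {6,7,8,9,10}→3
  6 left: {5,6,7,8,9,10}→3
  7 left: {4,5,6,7,8,9,10}→3
  8 left: {3,4,5,6,7,8,9,10}→3
  9 left: {2,3,4,5,6,7,8,9,10}→3
  placing 0:e first → 3 extensions

3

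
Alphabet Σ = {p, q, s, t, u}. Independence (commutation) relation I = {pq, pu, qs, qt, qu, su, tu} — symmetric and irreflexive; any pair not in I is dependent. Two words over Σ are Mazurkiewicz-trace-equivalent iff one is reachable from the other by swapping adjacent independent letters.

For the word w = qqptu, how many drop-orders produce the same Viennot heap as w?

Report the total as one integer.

0(q) covers ∅
1(q) covers 0:q
2(p) covers ∅
3(t) covers 2:p
4(u) covers ∅
floor of heap: 0:q, 2:p, 4:u
completions by unplaced set U, small U first (add the entries for U minus each lowest piece of U):
  |U|=1: {1}:1  {3}:1  {4}:1
  |U|=2: {0,1}:1  {1,3}:2  {1,4}:2  {2,3}:1  {3,4}:2
  |U|=3: {0,1,3}:3  {0,1,4}:3  {1,2,3}:3  {1,3,4}:6  {2,3,4}:3
  start at 0(q): 12
  start at 2(p): 12
  start at 4(u): 6
sum over floor = 30

30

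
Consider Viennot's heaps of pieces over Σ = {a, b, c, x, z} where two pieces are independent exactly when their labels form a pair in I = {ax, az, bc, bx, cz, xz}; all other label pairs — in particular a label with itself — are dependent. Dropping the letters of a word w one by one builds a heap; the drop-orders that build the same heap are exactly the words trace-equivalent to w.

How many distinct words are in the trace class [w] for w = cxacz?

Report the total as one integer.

#0=c has no predecessor
#1=x depends on [0:c]
#2=a depends on [0:c]
#3=c depends on [1:x, 2:a]
#4=z has no predecessor
sources: [0:c, 4:z]
N(rest) = Σ N(rest − s) over sources s of rest; N(one piece) = 1:
  size 1 → [3]=1  [4]=1
  size 2 → [1,3]=1  [2,3]=1  [3,4]=2
  size 3 → [1,2,3]=2  [1,3,4]=3  [2,3,4]=3
  first=0(c) contributes 8
  first=4(z) contributes 2
|[w]| = 10

10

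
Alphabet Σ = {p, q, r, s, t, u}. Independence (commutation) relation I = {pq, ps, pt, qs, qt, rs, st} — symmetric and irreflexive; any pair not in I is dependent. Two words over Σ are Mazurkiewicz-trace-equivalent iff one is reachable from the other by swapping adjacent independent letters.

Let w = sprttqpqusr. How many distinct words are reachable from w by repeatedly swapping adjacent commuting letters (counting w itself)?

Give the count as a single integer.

480

0(s) covers ∅
1(p) covers ∅
2(r) covers 1:p
3(t) covers 2:r
4(t) covers 3:t
5(q) covers 2:r
6(p) covers 2:r
7(q) covers 5:q
8(u) covers 0:s, 4:t, 6:p, 7:q
9(s) covers 8:u
10(r) covers 8:u
floor of heap: 0:s, 1:p
completions by unplaced set U, small U first (add the entries for U minus each lowest piece of U):
  |U|=1: {9}:1  {10}:1
  |U|=2: {9,10}:2
  |U|=3: {8,9,10}:2
  |U|=4: {0,8,9,10}:2  {4,8,9,10}:2  {6,8,9,10}:2  {7,8,9,10}:2
  |U|=5: {0,4,8,9,10}:4  {0,6,8,9,10}:4  {0,7,8,9,10}:4  {3,4,8,9,10}:2  {4,6,8,9,10}:4  {4,7,8,9,10}:4  {5,7,8,9,10}:2  {6,7,8,9,10}:4
  |U|=6: {0,3,4,8,9,10}:6  {0,4,6,8,9,10}:12  {0,4,7,8,9,10}:12  {0,5,7,8,9,10}:6  {0,6,7,8,9,10}:12  {3,4,6,8,9,10}:6  {3,4,7,8,9,10}:6  {4,5,7,8,9,10}:6  {4,6,7,8,9,10}:12  {5,6,7,8,9,10}:6
  |U|=7: {0,3,4,6,8,9,10}:24  {0,3,4,7,8,9,10}:24  {0,4,5,7,8,9,10}:24  {0,4,6,7,8,9,10}:48  {0,5,6,7,8,9,10}:24  {3,4,5,7,8,9,10}:12  {3,4,6,7,8,9,10}:24  {4,5,6,7,8,9,10}:24
  |U|=8: {0,3,4,5,7,8,9,10}:60  {0,3,4,6,7,8,9,10}:120  {0,4,5,6,7,8,9,10}:120  {3,4,5,6,7,8,9,10}:60
  |U|=9: {0,3,4,5,6,7,8,9,10}:360  {2,3,4,5,6,7,8,9,10}:60
  start at 0(s): 60
  start at 1(p): 420
sum over floor = 480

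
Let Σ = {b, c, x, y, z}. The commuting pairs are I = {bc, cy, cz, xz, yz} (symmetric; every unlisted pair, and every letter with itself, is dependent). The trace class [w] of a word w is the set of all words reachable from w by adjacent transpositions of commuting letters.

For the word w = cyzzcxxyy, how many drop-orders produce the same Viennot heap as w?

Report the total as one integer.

108

#0=c has no predecessor
#1=y has no predecessor
#2=z has no predecessor
#3=z depends on [2:z]
#4=c depends on [0:c]
#5=x depends on [1:y, 4:c]
#6=x depends on [5:x]
#7=y depends on [6:x]
#8=y depends on [7:y]
sources: [0:c, 1:y, 2:z]
N(rest) = Σ N(rest − s) over sources s of rest; N(one piece) = 1:
  size 1 → [3]=1  [8]=1
  size 2 → [2,3]=1  [3,8]=2  [7,8]=1
  size 3 → [2,3,8]=3  [3,7,8]=3  [6,7,8]=1
  size 4 → [2,3,7,8]=6  [3,6,7,8]=4  [5,6,7,8]=1
  size 5 → [1,5,6,7,8]=1  [2,3,6,7,8]=10  [3,5,6,7,8]=5  [4,5,6,7,8]=1
  size 6 → [0,4,5,6,7,8]=1  [1,3,5,6,7,8]=6  [1,4,5,6,7,8]=2  [2,3,5,6,7,8]=15  [3,4,5,6,7,8]=6
  size 7 → [0,1,4,5,6,7,8]=3  [0,3,4,5,6,7,8]=7  [1,2,3,5,6,7,8]=21  [1,3,4,5,6,7,8]=14  [2,3,4,5,6,7,8]=21
  first=0(c) contributes 56
  first=1(y) contributes 28
  first=2(z) contributes 24
|[w]| = 108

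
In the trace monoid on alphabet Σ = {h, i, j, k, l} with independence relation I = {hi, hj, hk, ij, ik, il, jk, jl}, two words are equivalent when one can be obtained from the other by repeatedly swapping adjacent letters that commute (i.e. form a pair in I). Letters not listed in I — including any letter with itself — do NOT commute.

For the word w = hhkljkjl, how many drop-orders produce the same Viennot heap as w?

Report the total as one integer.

84

piece 0:h — minimal
piece 1:h rests on {0:h}
piece 2:k — minimal
piece 3:l rests on {1:h, 2:k}
piece 4:j — minimal
piece 5:k rests on {3:l}
piece 6:j rests on {4:j}
piece 7:l rests on {5:k}
minimal pieces: {0:h, 2:k, 4:j}
ways to finish when only these pieces remain (= sum over removing one remaining piece with nothing left below it):
  1 left: {6}→1  {7}→1
  2 left: {4,6}→1  {5,7}→1  {6,7}→2
  3 left: {3,5,7}→1  {4,6,7}→3  {5,6,7}→3
  4 left: {1,3,5,7}→1  {2,3,5,7}→1  {3,5,6,7}→4  {4,5,6,7}→6
  5 left: {0,1,3,5,7}→1  {1,2,3,5,7}→2  {1,3,5,6,7}→5  {2,3,5,6,7}→5  {3,4,5,6,7}→10
  6 left: {0,1,2,3,5,7}→3  {0,1,3,5,6,7}→6  {1,2,3,5,6,7}→12  {1,3,4,5,6,7}→15  {2,3,4,5,6,7}→15
  placing 0:h first → 42 extensions
  placing 2:k first → 21 extensions
  placing 4:j first → 21 extensions
total linear extensions = 84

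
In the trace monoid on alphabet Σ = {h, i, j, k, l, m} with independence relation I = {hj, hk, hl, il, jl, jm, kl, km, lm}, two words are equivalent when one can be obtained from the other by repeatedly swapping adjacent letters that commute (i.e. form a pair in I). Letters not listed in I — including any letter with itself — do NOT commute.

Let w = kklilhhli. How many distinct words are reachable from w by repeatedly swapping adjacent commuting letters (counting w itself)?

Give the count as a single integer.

#0=k has no predecessor
#1=k depends on [0:k]
#2=l has no predecessor
#3=i depends on [1:k]
#4=l depends on [2:l]
#5=h depends on [3:i]
#6=h depends on [5:h]
#7=l depends on [4:l]
#8=i depends on [6:h]
sources: [0:k, 2:l]
N(rest) = Σ N(rest − s) over sources s of rest; N(one piece) = 1:
  size 1 → [7]=1  [8]=1
  size 2 → [4,7]=1  [6,8]=1  [7,8]=2
  size 3 → [2,4,7]=1  [4,7,8]=3  [5,6,8]=1  [6,7,8]=3
  size 4 → [2,4,7,8]=4  [3,5,6,8]=1  [4,6,7,8]=6  [5,6,7,8]=4
  size 5 → [1,3,5,6,8]=1  [2,4,6,7,8]=10  [3,5,6,7,8]=5  [4,5,6,7,8]=10
  size 6 → [0,1,3,5,6,8]=1  [1,3,5,6,7,8]=6  [2,4,5,6,7,8]=20  [3,4,5,6,7,8]=15
  size 7 → [0,1,3,5,6,7,8]=7  [1,3,4,5,6,7,8]=21  [2,3,4,5,6,7,8]=35
  first=0(k) contributes 56
  first=2(l) contributes 28
|[w]| = 84

84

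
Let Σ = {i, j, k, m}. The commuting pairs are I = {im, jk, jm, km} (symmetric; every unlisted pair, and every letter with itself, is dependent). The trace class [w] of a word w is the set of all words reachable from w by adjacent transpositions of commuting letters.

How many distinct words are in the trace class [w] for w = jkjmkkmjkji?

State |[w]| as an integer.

0(j) covers ∅
1(k) covers ∅
2(j) covers 0:j
3(m) covers ∅
4(k) covers 1:k
5(k) covers 4:k
6(m) covers 3:m
7(j) covers 2:j
8(k) covers 5:k
9(j) covers 7:j
10(i) covers 8:k, 9:j
floor of heap: 0:j, 1:k, 3:m
completions by unplaced set U, small U first (add the entries for U minus each lowest piece of U):
  |U|=1: {6}:1  {10}:1
  |U|=2: {3,6}:1  {6,10}:2  {8,10}:1  {9,10}:1
  |U|=3: {3,6,10}:3  {5,8,10}:1  {6,8,10}:3  {6,9,10}:3  {7,9,10}:1  {8,9,10}:2
  |U|=4: {2,7,9,10}:1  {3,6,8,10}:6  {3,6,9,10}:6  {4,5,8,10}:1  {5,6,8,10}:4  {5,8,9,10}:3  {6,7,9,10}:4  {6,8,9,10}:8  {7,8,9,10}:3
  |U|=5: {0,2,7,9,10}:1  {1,4,5,8,10}:1  {2,6,7,9,10}:5  {2,7,8,9,10}:4  {3,5,6,8,10}:10  {3,6,7,9,10}:10  {3,6,8,9,10}:20  {4,5,6,8,10}:5  {4,5,8,9,10}:4  {5,6,8,9,10}:15  {5,7,8,9,10}:6  {6,7,8,9,10}:15
  |U|=6: {0,2,6,7,9,10}:6  {0,2,7,8,9,10}:5  {1,4,5,6,8,10}:6  {1,4,5,8,9,10}:5  {2,3,6,7,9,10}:15  {2,5,7,8,9,10}:10  {2,6,7,8,9,10}:24  {3,4,5,6,8,10}:15  {3,5,6,8,9,10}:45  {3,6,7,8,9,10}:45  {4,5,6,8,9,10}:24  {4,5,7,8,9,10}:10  {5,6,7,8,9,10}:36
  |U|=7: {0,2,3,6,7,9,10}:21  {0,2,5,7,8,9,10}:15  {0,2,6,7,8,9,10}:35  {1,3,4,5,6,8,10}:21  {1,4,5,6,8,9,10}:35  {1,4,5,7,8,9,10}:15  {2,3,6,7,8,9,10}:84  {2,4,5,7,8,9,10}:20  {2,5,6,7,8,9,10}:70  {3,4,5,6,8,9,10}:84  {3,5,6,7,8,9,10}:126  {4,5,6,7,8,9,10}:70
  |U|=8: {0,2,3,6,7,8,9,10}:140  {0,2,4,5,7,8,9,10}:35  {0,2,5,6,7,8,9,10}:120  {1,2,4,5,7,8,9,10}:35  {1,3,4,5,6,8,9,10}:140  {1,4,5,6,7,8,9,10}:120  {2,3,5,6,7,8,9,10}:280  {2,4,5,6,7,8,9,10}:160  {3,4,5,6,7,8,9,10}:280
  |U|=9: {0,1,2,4,5,7,8,9,10}:70  {0,2,3,5,6,7,8,9,10}:540  {0,2,4,5,6,7,8,9,10}:315  {1,2,4,5,6,7,8,9,10}:315  {1,3,4,5,6,7,8,9,10}:540  {2,3,4,5,6,7,8,9,10}:720
  start at 0(j): 1575
  start at 1(k): 1575
  start at 3(m): 700
sum over floor = 3850

3850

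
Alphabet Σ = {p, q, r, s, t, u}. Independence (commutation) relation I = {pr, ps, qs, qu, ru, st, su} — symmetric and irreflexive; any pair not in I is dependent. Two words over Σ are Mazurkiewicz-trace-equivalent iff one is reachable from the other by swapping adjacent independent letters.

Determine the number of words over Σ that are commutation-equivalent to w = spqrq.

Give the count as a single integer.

#0=s has no predecessor
#1=p has no predecessor
#2=q depends on [1:p]
#3=r depends on [0:s, 2:q]
#4=q depends on [3:r]
sources: [0:s, 1:p]
N(rest) = Σ N(rest − s) over sources s of rest; N(one piece) = 1:
  size 1 → [4]=1
  size 2 → [3,4]=1
  size 3 → [0,3,4]=1  [2,3,4]=1
  first=0(s) contributes 1
  first=1(p) contributes 2
|[w]| = 3

3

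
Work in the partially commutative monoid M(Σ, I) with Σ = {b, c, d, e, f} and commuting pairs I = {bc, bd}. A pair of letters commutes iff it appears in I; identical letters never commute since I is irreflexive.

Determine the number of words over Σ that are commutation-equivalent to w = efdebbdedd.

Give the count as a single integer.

#0=e has no predecessor
#1=f depends on [0:e]
#2=d depends on [1:f]
#3=e depends on [2:d]
#4=b depends on [3:e]
#5=b depends on [4:b]
#6=d depends on [3:e]
#7=e depends on [5:b, 6:d]
#8=d depends on [7:e]
#9=d depends on [8:d]
sources: [0:e]
N(rest) = Σ N(rest − s) over sources s of rest; N(one piece) = 1:
  size 1 → [9]=1
  size 2 → [8,9]=1
  size 3 → [7,8,9]=1
  size 4 → [5,7,8,9]=1  [6,7,8,9]=1
  size 5 → [4,5,7,8,9]=1  [5,6,7,8,9]=2
  size 6 → [4,5,6,7,8,9]=3
  size 7 → [3,4,5,6,7,8,9]=3
  size 8 → [2,3,4,5,6,7,8,9]=3
  first=0(e) contributes 3

3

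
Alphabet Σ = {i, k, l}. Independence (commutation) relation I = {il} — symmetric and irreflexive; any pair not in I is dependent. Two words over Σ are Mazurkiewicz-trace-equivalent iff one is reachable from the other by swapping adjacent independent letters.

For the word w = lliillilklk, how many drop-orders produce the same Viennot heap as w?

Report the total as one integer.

0(l) covers ∅
1(l) covers 0:l
2(i) covers ∅
3(i) covers 2:i
4(l) covers 1:l
5(l) covers 4:l
6(i) covers 3:i
7(l) covers 5:l
8(k) covers 6:i, 7:l
9(l) covers 8:k
10(k) covers 9:l
floor of heap: 0:l, 2:i
completions by unplaced set U, small U first (add the entries for U minus each lowest piece of U):
  |U|=1: {10}:1
  |U|=2: {9,10}:1
  |U|=3: {8,9,10}:1
  |U|=4: {6,8,9,10}:1  {7,8,9,10}:1
  |U|=5: {3,6,8,9,10}:1  {5,7,8,9,10}:1  {6,7,8,9,10}:2
  |U|=6: {2,3,6,8,9,10}:1  {3,6,7,8,9,10}:3  {4,5,7,8,9,10}:1  {5,6,7,8,9,10}:3
  |U|=7: {1,4,5,7,8,9,10}:1  {2,3,6,7,8,9,10}:4  {3,5,6,7,8,9,10}:6  {4,5,6,7,8,9,10}:4
  |U|=8: {0,1,4,5,7,8,9,10}:1  {1,4,5,6,7,8,9,10}:5  {2,3,5,6,7,8,9,10}:10  {3,4,5,6,7,8,9,10}:10
  |U|=9: {0,1,4,5,6,7,8,9,10}:6  {1,3,4,5,6,7,8,9,10}:15  {2,3,4,5,6,7,8,9,10}:20
  start at 0(l): 35
  start at 2(i): 21
sum over floor = 56

56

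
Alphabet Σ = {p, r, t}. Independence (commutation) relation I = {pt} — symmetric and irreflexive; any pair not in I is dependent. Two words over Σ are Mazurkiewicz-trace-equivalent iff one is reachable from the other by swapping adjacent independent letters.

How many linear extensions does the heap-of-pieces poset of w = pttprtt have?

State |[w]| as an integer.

#0=p has no predecessor
#1=t has no predecessor
#2=t depends on [1:t]
#3=p depends on [0:p]
#4=r depends on [2:t, 3:p]
#5=t depends on [4:r]
#6=t depends on [5:t]
sources: [0:p, 1:t]
N(rest) = Σ N(rest − s) over sources s of rest; N(one piece) = 1:
  size 1 → [6]=1
  size 2 → [5,6]=1
  size 3 → [4,5,6]=1
  size 4 → [2,4,5,6]=1  [3,4,5,6]=1
  size 5 → [0,3,4,5,6]=1  [1,2,4,5,6]=1  [2,3,4,5,6]=2
  first=0(p) contributes 3
  first=1(t) contributes 3
|[w]| = 6

6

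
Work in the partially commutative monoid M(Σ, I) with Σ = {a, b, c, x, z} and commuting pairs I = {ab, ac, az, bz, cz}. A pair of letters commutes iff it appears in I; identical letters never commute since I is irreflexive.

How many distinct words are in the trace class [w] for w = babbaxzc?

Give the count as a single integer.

piece 0:b — minimal
piece 1:a — minimal
piece 2:b rests on {0:b}
piece 3:b rests on {2:b}
piece 4:a rests on {1:a}
piece 5:x rests on {3:b, 4:a}
piece 6:z rests on {5:x}
piece 7:c rests on {5:x}
minimal pieces: {0:b, 1:a}
ways to finish when only these pieces remain (= sum over removing one remaining piece with nothing left below it):
  1 left: {6}→1  {7}→1
  2 left: {6,7}→2
  3 left: {5,6,7}→2
  4 left: {3,5,6,7}→2  {4,5,6,7}→2
  5 left: {1,4,5,6,7}→2  {2,3,5,6,7}→2  {3,4,5,6,7}→4
  6 left: {0,2,3,5,6,7}→2  {1,3,4,5,6,7}→6  {2,3,4,5,6,7}→6
  placing 0:b first → 12 extensions
  placing 1:a first → 8 extensions
total linear extensions = 20

20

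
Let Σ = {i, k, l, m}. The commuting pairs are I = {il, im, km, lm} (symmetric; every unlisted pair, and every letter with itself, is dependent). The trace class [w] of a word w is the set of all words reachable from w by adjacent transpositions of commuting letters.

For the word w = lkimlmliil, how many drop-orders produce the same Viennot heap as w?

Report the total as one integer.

900

piece 0:l — minimal
piece 1:k rests on {0:l}
piece 2:i rests on {1:k}
piece 3:m — minimal
piece 4:l rests on {1:k}
piece 5:m rests on {3:m}
piece 6:l rests on {4:l}
piece 7:i rests on {2:i}
piece 8:i rests on {7:i}
piece 9:l rests on {6:l}
minimal pieces: {0:l, 3:m}
ways to finish when only these pieces remain (= sum over removing one remaining piece with nothing left below it):
  1 left: {5}→1  {8}→1  {9}→1
  2 left: {3,5}→1  {5,8}→2  {5,9}→2  {6,9}→1  {7,8}→1  {8,9}→2
  3 left: {2,7,8}→1  {3,5,8}→3  {3,5,9}→3  {4,6,9}→1  {5,6,9}→3  {5,7,8}→3  {5,8,9}→6  {6,8,9}→3  {7,8,9}→3
  4 left: {2,5,7,8}→4  {2,7,8,9}→4  {3,5,6,9}→6  {3,5,7,8}→6  {3,5,8,9}→12  {4,5,6,9}→4  {4,6,8,9}→4  {5,6,8,9}→12  {5,7,8,9}→12  {6,7,8,9}→6
  5 left: {2,3,5,7,8}→10  {2,5,7,8,9}→20  {2,6,7,8,9}→10  {3,4,5,6,9}→10  {3,5,6,8,9}→30  {3,5,7,8,9}→30  {4,5,6,8,9}→20  {4,6,7,8,9}→10  {5,6,7,8,9}→30
  6 left: {2,3,5,7,8,9}→60  {2,4,6,7,8,9}→20  {2,5,6,7,8,9}→60  {3,4,5,6,8,9}→60  {3,5,6,7,8,9}→90  {4,5,6,7,8,9}→60
  7 left: {1,2,4,6,7,8,9}→20  {2,3,5,6,7,8,9}→210  {2,4,5,6,7,8,9}→140  {3,4,5,6,7,8,9}→210
  8 left: {0,1,2,4,6,7,8,9}→20  {1,2,4,5,6,7,8,9}→160  {2,3,4,5,6,7,8,9}→560
  placing 0:l first → 720 extensions
  placing 3:m first → 180 extensions
total linear extensions = 900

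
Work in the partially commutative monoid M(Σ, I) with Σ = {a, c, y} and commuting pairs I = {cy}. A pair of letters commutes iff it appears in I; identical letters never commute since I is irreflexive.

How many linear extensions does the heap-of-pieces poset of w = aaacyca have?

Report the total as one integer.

3

drop 0:a onto floor
drop 1:a onto {0:a}
drop 2:a onto {1:a}
drop 3:c onto {2:a}
drop 4:y onto {2:a}
drop 5:c onto {3:c}
drop 6:a onto {4:y, 5:c}
ground layer = {0:a}
drop-orders for the pieces not yet dropped (sum over which currently-grounded one goes next):
  1 to go: {6} 1
  2 to go: {4,6} 1  {5,6} 1
  3 to go: {3,5,6} 1  {4,5,6} 2
  4 to go: {3,4,5,6} 3
  5 to go: {2,3,4,5,6} 3
  if 0:a drops first: 3 orders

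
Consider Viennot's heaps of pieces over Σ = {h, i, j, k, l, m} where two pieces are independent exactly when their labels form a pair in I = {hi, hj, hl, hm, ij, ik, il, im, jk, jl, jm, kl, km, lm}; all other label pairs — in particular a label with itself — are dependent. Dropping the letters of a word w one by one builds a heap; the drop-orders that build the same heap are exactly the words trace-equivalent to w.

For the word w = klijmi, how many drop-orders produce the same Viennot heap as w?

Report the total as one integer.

drop 0:k onto floor
drop 1:l onto floor
drop 2:i onto floor
drop 3:j onto floor
drop 4:m onto floor
drop 5:i onto {2:i}
ground layer = {0:k, 1:l, 2:i, 3:j, 4:m}
drop-orders for the pieces not yet dropped (sum over which currently-grounded one goes next):
  1 to go: {0} 1  {1} 1  {3} 1  {4} 1  {5} 1
  2 to go: {0,1} 2  {0,3} 2  {0,4} 2  {0,5} 2  {1,3} 2  {1,4} 2  {1,5} 2  {2,5} 1  {3,4} 2  {3,5} 2  {4,5} 2
  3 to go: {0,1,3} 6  {0,1,4} 6  {0,1,5} 6  {0,2,5} 3  {0,3,4} 6  {0,3,5} 6  {0,4,5} 6  {1,2,5} 3  {1,3,4} 6  {1,3,5} 6  {1,4,5} 6  {2,3,5} 3  {2,4,5} 3  {3,4,5} 6
  4 to go: {0,1,2,5} 12  {0,1,3,4} 24  {0,1,3,5} 24  {0,1,4,5} 24  {0,2,3,5} 12  {0,2,4,5} 12  {0,3,4,5} 24  {1,2,3,5} 12  {1,2,4,5} 12  {1,3,4,5} 24  {2,3,4,5} 12
  if 0:k drops first: 60 orders
  if 1:l drops first: 60 orders
  if 2:i drops first: 120 orders
  if 3:j drops first: 60 orders
  if 4:m drops first: 60 orders
heap linearizations: 360

360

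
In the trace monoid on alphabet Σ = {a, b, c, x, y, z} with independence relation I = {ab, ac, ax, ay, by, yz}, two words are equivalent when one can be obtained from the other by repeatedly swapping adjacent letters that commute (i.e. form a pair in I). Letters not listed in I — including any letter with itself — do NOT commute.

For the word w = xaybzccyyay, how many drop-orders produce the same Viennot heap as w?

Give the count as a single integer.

#0=x has no predecessor
#1=a has no predecessor
#2=y depends on [0:x]
#3=b depends on [0:x]
#4=z depends on [1:a, 3:b]
#5=c depends on [2:y, 4:z]
#6=c depends on [5:c]
#7=y depends on [6:c]
#8=y depends on [7:y]
#9=a depends on [4:z]
#10=y depends on [8:y]
sources: [0:x, 1:a]
N(rest) = Σ N(rest − s) over sources s of rest; N(one piece) = 1:
  size 1 → [9]=1  [10]=1
  size 2 → [8,10]=1  [9,10]=2
  size 3 → [7,8,10]=1  [8,9,10]=3
  size 4 → [6,7,8,10]=1  [7,8,9,10]=4
  size 5 → [5,6,7,8,10]=1  [6,7,8,9,10]=5
  size 6 → [2,5,6,7,8,10]=1  [5,6,7,8,9,10]=6
  size 7 → [2,5,6,7,8,9,10]=7  [4,5,6,7,8,9,10]=6
  size 8 → [1,4,5,6,7,8,9,10]=6  [2,4,5,6,7,8,9,10]=13  [3,4,5,6,7,8,9,10]=6
  size 9 → [1,2,4,5,6,7,8,9,10]=19  [1,3,4,5,6,7,8,9,10]=12  [2,3,4,5,6,7,8,9,10]=19
  first=0(x) contributes 50
  first=1(a) contributes 19
|[w]| = 69

69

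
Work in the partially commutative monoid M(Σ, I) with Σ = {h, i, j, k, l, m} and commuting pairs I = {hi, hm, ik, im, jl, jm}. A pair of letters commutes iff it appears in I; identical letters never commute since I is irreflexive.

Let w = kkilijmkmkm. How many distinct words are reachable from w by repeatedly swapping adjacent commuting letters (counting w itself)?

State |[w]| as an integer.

9

#0=k has no predecessor
#1=k depends on [0:k]
#2=i has no predecessor
#3=l depends on [1:k, 2:i]
#4=i depends on [3:l]
#5=j depends on [4:i]
#6=m depends on [3:l]
#7=k depends on [5:j, 6:m]
#8=m depends on [7:k]
#9=k depends on [8:m]
#10=m depends on [9:k]
sources: [0:k, 2:i]
N(rest) = Σ N(rest − s) over sources s of rest; N(one piece) = 1:
  size 1 → [10]=1
  size 2 → [9,10]=1
  size 3 → [8,9,10]=1
  size 4 → [7,8,9,10]=1
  size 5 → [5,7,8,9,10]=1  [6,7,8,9,10]=1
  size 6 → [4,5,7,8,9,10]=1  [5,6,7,8,9,10]=2
  size 7 → [4,5,6,7,8,9,10]=3
  size 8 → [3,4,5,6,7,8,9,10]=3
  size 9 → [1,3,4,5,6,7,8,9,10]=3  [2,3,4,5,6,7,8,9,10]=3
  first=0(k) contributes 6
  first=2(i) contributes 3
|[w]| = 9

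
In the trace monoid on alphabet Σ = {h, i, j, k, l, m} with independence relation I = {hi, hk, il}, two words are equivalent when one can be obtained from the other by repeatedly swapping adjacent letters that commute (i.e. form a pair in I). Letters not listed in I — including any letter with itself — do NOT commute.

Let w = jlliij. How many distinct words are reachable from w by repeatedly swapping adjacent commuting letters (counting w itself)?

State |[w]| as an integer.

drop 0:j onto floor
drop 1:l onto {0:j}
drop 2:l onto {1:l}
drop 3:i onto {0:j}
drop 4:i onto {3:i}
drop 5:j onto {2:l, 4:i}
ground layer = {0:j}
drop-orders for the pieces not yet dropped (sum over which currently-grounded one goes next):
  1 to go: {5} 1
  2 to go: {2,5} 1  {4,5} 1
  3 to go: {1,2,5} 1  {2,4,5} 2  {3,4,5} 1
  4 to go: {1,2,4,5} 3  {2,3,4,5} 3
  if 0:j drops first: 6 orders

6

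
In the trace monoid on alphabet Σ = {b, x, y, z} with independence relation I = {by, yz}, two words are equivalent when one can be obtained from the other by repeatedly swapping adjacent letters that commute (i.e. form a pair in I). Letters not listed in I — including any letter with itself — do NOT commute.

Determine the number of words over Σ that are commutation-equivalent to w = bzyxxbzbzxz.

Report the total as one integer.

drop 0:b onto floor
drop 1:z onto {0:b}
drop 2:y onto floor
drop 3:x onto {1:z, 2:y}
drop 4:x onto {3:x}
drop 5:b onto {4:x}
drop 6:z onto {5:b}
drop 7:b onto {6:z}
drop 8:z onto {7:b}
drop 9:x onto {8:z}
drop 10:z onto {9:x}
ground layer = {0:b, 2:y}
drop-orders for the pieces not yet dropped (sum over which currently-grounded one goes next):
  1 to go: {10} 1
  2 to go: {9,10} 1
  3 to go: {8,9,10} 1
  4 to go: {7,8,9,10} 1
  5 to go: {6,7,8,9,10} 1
  6 to go: {5,6,7,8,9,10} 1
  7 to go: {4,5,6,7,8,9,10} 1
  8 to go: {3,4,5,6,7,8,9,10} 1
  9 to go: {1,3,4,5,6,7,8,9,10} 1  {2,3,4,5,6,7,8,9,10} 1
  if 0:b drops first: 2 orders
  if 2:y drops first: 1 orders
heap linearizations: 3

3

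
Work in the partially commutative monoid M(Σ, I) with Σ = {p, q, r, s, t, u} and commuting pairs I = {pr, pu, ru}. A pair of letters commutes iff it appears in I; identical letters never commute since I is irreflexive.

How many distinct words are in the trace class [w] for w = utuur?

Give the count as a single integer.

piece 0:u — minimal
piece 1:t rests on {0:u}
piece 2:u rests on {1:t}
piece 3:u rests on {2:u}
piece 4:r rests on {1:t}
minimal pieces: {0:u}
ways to finish when only these pieces remain (= sum over removing one remaining piece with nothing left below it):
  1 left: {3}→1  {4}→1
  2 left: {2,3}→1  {3,4}→2
  3 left: {2,3,4}→3
  placing 0:u first → 3 extensions

3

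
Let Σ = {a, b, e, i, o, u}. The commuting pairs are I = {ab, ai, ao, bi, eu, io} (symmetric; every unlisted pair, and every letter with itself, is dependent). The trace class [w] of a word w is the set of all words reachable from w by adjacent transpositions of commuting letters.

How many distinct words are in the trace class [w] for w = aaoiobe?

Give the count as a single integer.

60

#0=a has no predecessor
#1=a depends on [0:a]
#2=o has no predecessor
#3=i has no predecessor
#4=o depends on [2:o]
#5=b depends on [4:o]
#6=e depends on [1:a, 3:i, 5:b]
sources: [0:a, 2:o, 3:i]
N(rest) = Σ N(rest − s) over sources s of rest; N(one piece) = 1:
  size 1 → [6]=1
  size 2 → [1,6]=1  [3,6]=1  [5,6]=1
  size 3 → [0,1,6]=1  [1,3,6]=2  [1,5,6]=2  [3,5,6]=2  [4,5,6]=1
  size 4 → [0,1,3,6]=3  [0,1,5,6]=3  [1,3,5,6]=6  [1,4,5,6]=3  [2,4,5,6]=1  [3,4,5,6]=3
  size 5 → [0,1,3,5,6]=12  [0,1,4,5,6]=6  [1,2,4,5,6]=4  [1,3,4,5,6]=12  [2,3,4,5,6]=4
  first=0(a) contributes 20
  first=2(o) contributes 30
  first=3(i) contributes 10
|[w]| = 60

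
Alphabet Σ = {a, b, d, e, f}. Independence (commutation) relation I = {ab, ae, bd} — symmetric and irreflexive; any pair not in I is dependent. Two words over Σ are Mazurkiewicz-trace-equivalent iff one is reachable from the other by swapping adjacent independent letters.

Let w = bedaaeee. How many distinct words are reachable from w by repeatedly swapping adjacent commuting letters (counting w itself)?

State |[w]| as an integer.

0(b) covers ∅
1(e) covers 0:b
2(d) covers 1:e
3(a) covers 2:d
4(a) covers 3:a
5(e) covers 2:d
6(e) covers 5:e
7(e) covers 6:e
floor of heap: 0:b
completions by unplaced set U, small U first (add the entries for U minus each lowest piece of U):
  |U|=1: {4}:1  {7}:1
  |U|=2: {3,4}:1  {4,7}:2  {6,7}:1
  |U|=3: {3,4,7}:3  {4,6,7}:3  {5,6,7}:1
  |U|=4: {3,4,6,7}:6  {4,5,6,7}:4
  |U|=5: {3,4,5,6,7}:10
  |U|=6: {2,3,4,5,6,7}:10
  start at 0(b): 10

10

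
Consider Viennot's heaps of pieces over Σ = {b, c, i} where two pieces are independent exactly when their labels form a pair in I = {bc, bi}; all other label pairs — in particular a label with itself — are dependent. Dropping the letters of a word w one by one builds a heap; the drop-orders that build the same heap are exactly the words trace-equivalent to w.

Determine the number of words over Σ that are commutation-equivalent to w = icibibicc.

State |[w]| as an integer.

36

piece 0:i — minimal
piece 1:c rests on {0:i}
piece 2:i rests on {1:c}
piece 3:b — minimal
piece 4:i rests on {2:i}
piece 5:b rests on {3:b}
piece 6:i rests on {4:i}
piece 7:c rests on {6:i}
piece 8:c rests on {7:c}
minimal pieces: {0:i, 3:b}
ways to finish when only these pieces remain (= sum over removing one remaining piece with nothing left below it):
  1 left: {5}→1  {8}→1
  2 left: {3,5}→1  {5,8}→2  {7,8}→1
  3 left: {3,5,8}→3  {5,7,8}→3  {6,7,8}→1
  4 left: {3,5,7,8}→6  {4,6,7,8}→1  {5,6,7,8}→4
  5 left: {2,4,6,7,8}→1  {3,5,6,7,8}→10  {4,5,6,7,8}→5
  6 left: {1,2,4,6,7,8}→1  {2,4,5,6,7,8}→6  {3,4,5,6,7,8}→15
  7 left: {0,1,2,4,6,7,8}→1  {1,2,4,5,6,7,8}→7  {2,3,4,5,6,7,8}→21
  placing 0:i first → 28 extensions
  placing 3:b first → 8 extensions
total linear extensions = 36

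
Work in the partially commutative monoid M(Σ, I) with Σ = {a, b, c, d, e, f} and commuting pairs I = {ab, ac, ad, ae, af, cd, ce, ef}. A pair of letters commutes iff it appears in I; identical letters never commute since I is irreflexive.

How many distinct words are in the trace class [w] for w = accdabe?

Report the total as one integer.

piece 0:a — minimal
piece 1:c — minimal
piece 2:c rests on {1:c}
piece 3:d — minimal
piece 4:a rests on {0:a}
piece 5:b rests on {2:c, 3:d}
piece 6:e rests on {5:b}
minimal pieces: {0:a, 1:c, 3:d}
ways to finish when only these pieces remain (= sum over removing one remaining piece with nothing left below it):
  1 left: {4}→1  {6}→1
  2 left: {0,4}→1  {4,6}→2  {5,6}→1
  3 left: {0,4,6}→3  {2,5,6}→1  {3,5,6}→1  {4,5,6}→3
  4 left: {0,4,5,6}→6  {1,2,5,6}→1  {2,3,5,6}→2  {2,4,5,6}→4  {3,4,5,6}→4
  5 left: {0,2,4,5,6}→10  {0,3,4,5,6}→10  {1,2,3,5,6}→3  {1,2,4,5,6}→5  {2,3,4,5,6}→10
  placing 0:a first → 18 extensions
  placing 1:c first → 30 extensions
  placing 3:d first → 15 extensions
total linear extensions = 63

63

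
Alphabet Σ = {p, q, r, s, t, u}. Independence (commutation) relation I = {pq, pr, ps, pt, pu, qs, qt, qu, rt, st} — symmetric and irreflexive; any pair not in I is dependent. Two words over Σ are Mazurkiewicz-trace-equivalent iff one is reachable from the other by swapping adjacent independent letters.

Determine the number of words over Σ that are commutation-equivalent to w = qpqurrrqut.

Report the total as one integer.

90

piece 0:q — minimal
piece 1:p — minimal
piece 2:q rests on {0:q}
piece 3:u — minimal
piece 4:r rests on {2:q, 3:u}
piece 5:r rests on {4:r}
piece 6:r rests on {5:r}
piece 7:q rests on {6:r}
piece 8:u rests on {6:r}
piece 9:t rests on {8:u}
minimal pieces: {0:q, 1:p, 3:u}
ways to finish when only these pieces remain (= sum over removing one remaining piece with nothing left below it):
  1 left: {1}→1  {7}→1  {9}→1
  2 left: {1,7}→2  {1,9}→2  {7,9}→2  {8,9}→1
  3 left: {1,7,9}→6  {1,8,9}→3  {7,8,9}→3
  4 left: {1,7,8,9}→12  {6,7,8,9}→3
  5 left: {1,6,7,8,9}→15  {5,6,7,8,9}→3
  6 left: {1,5,6,7,8,9}→18  {4,5,6,7,8,9}→3
  7 left: {1,4,5,6,7,8,9}→21  {2,4,5,6,7,8,9}→3  {3,4,5,6,7,8,9}→3
  8 left: {0,2,4,5,6,7,8,9}→3  {1,2,4,5,6,7,8,9}→24  {1,3,4,5,6,7,8,9}→24  {2,3,4,5,6,7,8,9}→6
  placing 0:q first → 54 extensions
  placing 1:p first → 9 extensions
  placing 3:u first → 27 extensions
total linear extensions = 90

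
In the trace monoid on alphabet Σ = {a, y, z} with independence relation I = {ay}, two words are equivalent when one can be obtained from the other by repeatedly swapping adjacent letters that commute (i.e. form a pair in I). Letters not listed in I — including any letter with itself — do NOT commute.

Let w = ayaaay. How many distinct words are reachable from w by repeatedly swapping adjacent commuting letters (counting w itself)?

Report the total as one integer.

0(a) covers ∅
1(y) covers ∅
2(a) covers 0:a
3(a) covers 2:a
4(a) covers 3:a
5(y) covers 1:y
floor of heap: 0:a, 1:y
completions by unplaced set U, small U first (add the entries for U minus each lowest piece of U):
  |U|=1: {4}:1  {5}:1
  |U|=2: {1,5}:1  {3,4}:1  {4,5}:2
  |U|=3: {1,4,5}:3  {2,3,4}:1  {3,4,5}:3
  |U|=4: {0,2,3,4}:1  {1,3,4,5}:6  {2,3,4,5}:4
  start at 0(a): 10
  start at 1(y): 5
sum over floor = 15

15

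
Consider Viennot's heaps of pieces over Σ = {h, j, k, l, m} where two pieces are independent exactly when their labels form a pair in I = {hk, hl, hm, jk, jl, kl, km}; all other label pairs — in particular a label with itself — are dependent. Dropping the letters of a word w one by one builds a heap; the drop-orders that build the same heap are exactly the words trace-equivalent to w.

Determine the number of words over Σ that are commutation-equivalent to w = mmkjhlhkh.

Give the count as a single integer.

180

#0=m has no predecessor
#1=m depends on [0:m]
#2=k has no predecessor
#3=j depends on [1:m]
#4=h depends on [3:j]
#5=l depends on [1:m]
#6=h depends on [4:h]
#7=k depends on [2:k]
#8=h depends on [6:h]
sources: [0:m, 2:k]
N(rest) = Σ N(rest − s) over sources s of rest; N(one piece) = 1:
  size 1 → [5]=1  [7]=1  [8]=1
  size 2 → [2,7]=1  [5,7]=2  [5,8]=2  [6,8]=1  [7,8]=2
  size 3 → [2,5,7]=3  [2,7,8]=3  [4,6,8]=1  [5,6,8]=3  [5,7,8]=6  [6,7,8]=3
  size 4 → [2,5,7,8]=12  [2,6,7,8]=6  [3,4,6,8]=1  [4,5,6,8]=4  [4,6,7,8]=4  [5,6,7,8]=12
  size 5 → [2,4,6,7,8]=10  [2,5,6,7,8]=30  [3,4,5,6,8]=5  [3,4,6,7,8]=5  [4,5,6,7,8]=20
  size 6 → [1,3,4,5,6,8]=5  [2,3,4,6,7,8]=15  [2,4,5,6,7,8]=60  [3,4,5,6,7,8]=30
  size 7 → [0,1,3,4,5,6,8]=5  [1,3,4,5,6,7,8]=35  [2,3,4,5,6,7,8]=105
  first=0(m) contributes 140
  first=2(k) contributes 40
|[w]| = 180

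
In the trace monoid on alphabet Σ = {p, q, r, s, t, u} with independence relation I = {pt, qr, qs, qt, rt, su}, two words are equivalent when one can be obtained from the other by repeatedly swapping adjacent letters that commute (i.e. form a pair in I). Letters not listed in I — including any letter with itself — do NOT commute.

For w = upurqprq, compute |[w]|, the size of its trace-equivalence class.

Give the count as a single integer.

4

0(u) covers ∅
1(p) covers 0:u
2(u) covers 1:p
3(r) covers 2:u
4(q) covers 2:u
5(p) covers 3:r, 4:q
6(r) covers 5:p
7(q) covers 5:p
floor of heap: 0:u
completions by unplaced set U, small U first (add the entries for U minus each lowest piece of U):
  |U|=1: {6}:1  {7}:1
  |U|=2: {6,7}:2
  |U|=3: {5,6,7}:2
  |U|=4: {3,5,6,7}:2  {4,5,6,7}:2
  |U|=5: {3,4,5,6,7}:4
  |U|=6: {2,3,4,5,6,7}:4
  start at 0(u): 4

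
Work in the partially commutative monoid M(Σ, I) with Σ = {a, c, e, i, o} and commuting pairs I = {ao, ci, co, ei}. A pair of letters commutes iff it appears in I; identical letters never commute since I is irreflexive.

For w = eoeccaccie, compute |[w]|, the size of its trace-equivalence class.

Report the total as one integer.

#0=e has no predecessor
#1=o depends on [0:e]
#2=e depends on [1:o]
#3=c depends on [2:e]
#4=c depends on [3:c]
#5=a depends on [4:c]
#6=c depends on [5:a]
#7=c depends on [6:c]
#8=i depends on [5:a]
#9=e depends on [7:c]
sources: [0:e]
N(rest) = Σ N(rest − s) over sources s of rest; N(one piece) = 1:
  size 1 → [8]=1  [9]=1
  size 2 → [7,9]=1  [8,9]=2
  size 3 → [6,7,9]=1  [7,8,9]=3
  size 4 → [6,7,8,9]=4
  size 5 → [5,6,7,8,9]=4
  size 6 → [4,5,6,7,8,9]=4
  size 7 → [3,4,5,6,7,8,9]=4
  size 8 → [2,3,4,5,6,7,8,9]=4
  first=0(e) contributes 4

4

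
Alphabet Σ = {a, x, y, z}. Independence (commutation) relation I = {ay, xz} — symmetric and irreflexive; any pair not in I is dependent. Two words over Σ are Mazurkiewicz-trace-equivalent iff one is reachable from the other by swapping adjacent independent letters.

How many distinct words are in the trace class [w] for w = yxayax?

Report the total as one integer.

3

drop 0:y onto floor
drop 1:x onto {0:y}
drop 2:a onto {1:x}
drop 3:y onto {1:x}
drop 4:a onto {2:a}
drop 5:x onto {3:y, 4:a}
ground layer = {0:y}
drop-orders for the pieces not yet dropped (sum over which currently-grounded one goes next):
  1 to go: {5} 1
  2 to go: {3,5} 1  {4,5} 1
  3 to go: {2,4,5} 1  {3,4,5} 2
  4 to go: {2,3,4,5} 3
  if 0:y drops first: 3 orders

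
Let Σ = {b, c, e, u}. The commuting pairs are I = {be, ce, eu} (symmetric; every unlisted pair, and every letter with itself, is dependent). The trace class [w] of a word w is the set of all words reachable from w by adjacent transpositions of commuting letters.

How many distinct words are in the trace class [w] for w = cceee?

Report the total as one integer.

drop 0:c onto floor
drop 1:c onto {0:c}
drop 2:e onto floor
drop 3:e onto {2:e}
drop 4:e onto {3:e}
ground layer = {0:c, 2:e}
drop-orders for the pieces not yet dropped (sum over which currently-grounded one goes next):
  1 to go: {1} 1  {4} 1
  2 to go: {0,1} 1  {1,4} 2  {3,4} 1
  3 to go: {0,1,4} 3  {1,3,4} 3  {2,3,4} 1
  if 0:c drops first: 4 orders
  if 2:e drops first: 6 orders
heap linearizations: 10

10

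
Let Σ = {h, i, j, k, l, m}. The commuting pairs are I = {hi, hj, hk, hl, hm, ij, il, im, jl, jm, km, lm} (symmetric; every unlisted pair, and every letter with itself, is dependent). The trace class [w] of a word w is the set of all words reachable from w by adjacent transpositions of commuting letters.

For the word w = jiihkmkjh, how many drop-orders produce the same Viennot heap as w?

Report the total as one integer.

756

#0=j has no predecessor
#1=i has no predecessor
#2=i depends on [1:i]
#3=h has no predecessor
#4=k depends on [0:j, 2:i]
#5=m has no predecessor
#6=k depends on [4:k]
#7=j depends on [6:k]
#8=h depends on [3:h]
sources: [0:j, 1:i, 3:h, 5:m]
N(rest) = Σ N(rest − s) over sources s of rest; N(one piece) = 1:
  size 1 → [5]=1  [7]=1  [8]=1
  size 2 → [3,8]=1  [5,7]=2  [5,8]=2  [6,7]=1  [7,8]=2
  size 3 → [3,5,8]=3  [3,7,8]=3  [4,6,7]=1  [5,6,7]=3  [5,7,8]=6  [6,7,8]=3
  size 4 → [0,4,6,7]=1  [2,4,6,7]=1  [3,5,7,8]=12  [3,6,7,8]=6  [4,5,6,7]=4  [4,6,7,8]=4  [5,6,7,8]=12
  size 5 → [0,2,4,6,7]=2  [0,4,5,6,7]=5  [0,4,6,7,8]=5  [1,2,4,6,7]=1  [2,4,5,6,7]=5  [2,4,6,7,8]=5  [3,4,6,7,8]=10  [3,5,6,7,8]=30  [4,5,6,7,8]=20
  size 6 → [0,1,2,4,6,7]=3  [0,2,4,5,6,7]=12  [0,2,4,6,7,8]=12  [0,3,4,6,7,8]=15  [0,4,5,6,7,8]=30  [1,2,4,5,6,7]=6  [1,2,4,6,7,8]=6  [2,3,4,6,7,8]=15  [2,4,5,6,7,8]=30  [3,4,5,6,7,8]=60
  size 7 → [0,1,2,4,5,6,7]=21  [0,1,2,4,6,7,8]=21  [0,2,3,4,6,7,8]=42  [0,2,4,5,6,7,8]=84  [0,3,4,5,6,7,8]=105  [1,2,3,4,6,7,8]=21  [1,2,4,5,6,7,8]=42  [2,3,4,5,6,7,8]=105
  first=0(j) contributes 168
  first=1(i) contributes 336
  first=3(h) contributes 168
  first=5(m) contributes 84
|[w]| = 756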